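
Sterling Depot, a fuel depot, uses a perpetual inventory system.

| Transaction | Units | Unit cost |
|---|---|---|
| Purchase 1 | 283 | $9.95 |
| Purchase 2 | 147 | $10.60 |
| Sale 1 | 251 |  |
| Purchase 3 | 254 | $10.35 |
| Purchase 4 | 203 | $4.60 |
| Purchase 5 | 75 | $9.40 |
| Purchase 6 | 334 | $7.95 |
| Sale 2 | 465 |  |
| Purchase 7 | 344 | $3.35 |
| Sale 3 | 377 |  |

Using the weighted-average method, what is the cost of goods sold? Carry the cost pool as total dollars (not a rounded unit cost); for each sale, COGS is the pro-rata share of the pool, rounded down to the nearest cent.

COGS = $8,894.28

After Purchase 1: 283 on hand, pool $2,815.85 (≈ $9.9500 each)
After Purchase 2: 430 on hand, pool $4,374.05 (≈ $10.1722 each)
Sale 1, sell 251: 251/430 × $4,374.05 → $2,553.22
After Purchase 3: 433 on hand, pool $4,449.73 (≈ $10.2765 each)
After Purchase 4: 636 on hand, pool $5,383.53 (≈ $8.4647 each)
After Purchase 5: 711 on hand, pool $6,088.53 (≈ $8.5633 each)
After Purchase 6: 1045 on hand, pool $8,743.83 (≈ $8.3673 each)
Sale 2, sell 465: 465/1045 × $8,743.83 → $3,890.79
After Purchase 7: 924 on hand, pool $6,005.44 (≈ $6.4994 each)
Sale 3, sell 377: 377/924 × $6,005.44 → $2,450.27
Total COGS = $2,553.22 + $3,890.79 + $2,450.27 = $8,894.28
Ending inventory (cost pool remaining) = $3,555.17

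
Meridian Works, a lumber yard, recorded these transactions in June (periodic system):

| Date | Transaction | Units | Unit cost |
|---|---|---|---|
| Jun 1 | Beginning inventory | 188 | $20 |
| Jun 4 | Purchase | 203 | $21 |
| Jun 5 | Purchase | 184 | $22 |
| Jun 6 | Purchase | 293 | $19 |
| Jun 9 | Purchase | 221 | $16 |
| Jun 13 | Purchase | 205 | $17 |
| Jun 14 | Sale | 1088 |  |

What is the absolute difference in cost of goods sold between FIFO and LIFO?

FIFO COGS: 188 @ $20 + 203 @ $21 + 184 @ $22 + 293 @ $19 + 220 @ $16 = $21,158
LIFO COGS: 205 @ $17 + 221 @ $16 + 293 @ $19 + 184 @ $22 + 185 @ $21 = $20,521
Difference = |$21,158 − $20,521| = $637

$637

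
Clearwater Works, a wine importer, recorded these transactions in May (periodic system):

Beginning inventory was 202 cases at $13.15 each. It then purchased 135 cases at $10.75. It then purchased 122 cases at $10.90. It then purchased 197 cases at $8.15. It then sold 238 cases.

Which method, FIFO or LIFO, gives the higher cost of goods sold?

FIFO

FIFO COGS: 202 @ $13.15 + 36 @ $10.75 = $3,043.30
LIFO COGS: 197 @ $8.15 + 41 @ $10.90 = $2,052.45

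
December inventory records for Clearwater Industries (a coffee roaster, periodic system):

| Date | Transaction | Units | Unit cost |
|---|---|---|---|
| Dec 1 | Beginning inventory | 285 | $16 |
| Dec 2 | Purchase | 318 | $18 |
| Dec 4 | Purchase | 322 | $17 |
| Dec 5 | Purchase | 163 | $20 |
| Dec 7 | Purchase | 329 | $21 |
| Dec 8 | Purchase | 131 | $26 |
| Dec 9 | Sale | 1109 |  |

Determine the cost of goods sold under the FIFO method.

COGS = $19,459

Dec 9, 1109 sold [FIFO — oldest first]: 285 @ $16 + 318 @ $18 + 322 @ $17 + 163 @ $20 + 21 @ $21 = $19,459
Ending inventory: 308 @ $21 + 131 @ $26 = $9,874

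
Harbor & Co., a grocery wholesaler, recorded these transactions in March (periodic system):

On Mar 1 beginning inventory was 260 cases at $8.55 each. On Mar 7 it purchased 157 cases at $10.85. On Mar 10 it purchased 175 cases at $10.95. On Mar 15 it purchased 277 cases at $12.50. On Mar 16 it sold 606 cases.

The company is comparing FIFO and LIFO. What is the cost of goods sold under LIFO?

COGS = $7,049.65

FIFO COGS: 260 @ $8.55 + 157 @ $10.85 + 175 @ $10.95 + 14 @ $12.50 = $6,017.70
LIFO COGS: 277 @ $12.50 + 175 @ $10.95 + 154 @ $10.85 = $7,049.65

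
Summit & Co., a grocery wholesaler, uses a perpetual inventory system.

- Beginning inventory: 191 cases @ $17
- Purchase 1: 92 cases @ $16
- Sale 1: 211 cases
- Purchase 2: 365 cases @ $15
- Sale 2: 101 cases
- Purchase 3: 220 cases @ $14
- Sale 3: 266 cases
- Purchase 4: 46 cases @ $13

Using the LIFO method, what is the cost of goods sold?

COGS = $8,780

Sale 1 (211) [LIFO — newest first]: 92 @ $16 + 119 @ $17 = $3,495
Sale 2 (101) [LIFO — newest first]: 101 @ $15 = $1,515
Sale 3 (266) [LIFO — newest first]: 220 @ $14 + 46 @ $15 = $3,770
Total COGS = $3,495 + $1,515 + $3,770 = $8,780
Ending inventory: 72 @ $17 + 218 @ $15 + 46 @ $13 = $5,092
Check: goods available $13,872 = COGS $8,780 + ending $5,092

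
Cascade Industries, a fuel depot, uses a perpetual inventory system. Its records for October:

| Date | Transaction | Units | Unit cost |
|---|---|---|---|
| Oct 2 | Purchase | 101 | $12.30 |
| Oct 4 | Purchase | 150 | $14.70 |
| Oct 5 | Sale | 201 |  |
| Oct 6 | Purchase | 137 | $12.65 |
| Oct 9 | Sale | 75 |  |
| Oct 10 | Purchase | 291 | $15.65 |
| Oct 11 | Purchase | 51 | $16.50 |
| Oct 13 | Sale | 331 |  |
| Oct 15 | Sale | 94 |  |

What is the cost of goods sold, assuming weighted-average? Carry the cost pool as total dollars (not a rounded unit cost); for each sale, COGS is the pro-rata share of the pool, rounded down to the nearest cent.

COGS = $10,138.76

After Oct 2: 101 on hand, pool $1,242.30 (≈ $12.3000 each)
After Oct 4: 251 on hand, pool $3,447.30 (≈ $13.7343 each)
Oct 5, sell 201: 201/251 × $3,447.30 → $2,760.58
After Oct 6: 187 on hand, pool $2,419.77 (≈ $12.9399 each)
Oct 9, sell 75: 75/187 × $2,419.77 → $970.49
After Oct 10: 403 on hand, pool $6,003.43 (≈ $14.8968 each)
After Oct 11: 454 on hand, pool $6,844.93 (≈ $15.0769 each)
Oct 13, sell 331: 331/454 × $6,844.93 → $4,990.46
Oct 15, sell 94: 94/123 × $1,854.47 → $1,417.23
Total COGS = $2,760.58 + $970.49 + $4,990.46 + $1,417.23 = $10,138.76
Ending inventory (cost pool remaining) = $437.24
Check: goods available $10,576.00 = COGS $10,138.76 + ending $437.24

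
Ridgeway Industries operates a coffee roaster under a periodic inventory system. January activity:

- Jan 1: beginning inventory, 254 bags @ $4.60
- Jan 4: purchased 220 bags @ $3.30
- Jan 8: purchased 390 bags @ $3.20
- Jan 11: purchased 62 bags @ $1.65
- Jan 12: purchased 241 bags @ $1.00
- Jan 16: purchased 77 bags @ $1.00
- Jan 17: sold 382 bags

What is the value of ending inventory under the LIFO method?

Ending inventory = $3,136.00

Jan 17, 382 sold [LIFO — newest first]: 77 @ $1.00 + 241 @ $1.00 + 62 @ $1.65 + 2 @ $3.20 = $426.70
Ending inventory: 254 @ $4.60 + 220 @ $3.30 + 388 @ $3.20 = $3,136.00
Check: goods available $3,562.70 = COGS $426.70 + ending $3,136.00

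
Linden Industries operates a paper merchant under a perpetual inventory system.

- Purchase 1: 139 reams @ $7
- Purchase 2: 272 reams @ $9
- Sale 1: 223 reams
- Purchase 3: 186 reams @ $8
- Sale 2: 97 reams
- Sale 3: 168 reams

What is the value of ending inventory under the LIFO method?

Ending inventory = $763

Sale 1 (223) [LIFO — newest first]: 223 @ $9 = $2,007
Sale 2 (97) [LIFO — newest first]: 97 @ $8 = $776
Sale 3 (168) [LIFO — newest first]: 89 @ $8 + 49 @ $9 + 30 @ $7 = $1,363
Total COGS = $2,007 + $776 + $1,363 = $4,146
Ending inventory: 109 @ $7 = $763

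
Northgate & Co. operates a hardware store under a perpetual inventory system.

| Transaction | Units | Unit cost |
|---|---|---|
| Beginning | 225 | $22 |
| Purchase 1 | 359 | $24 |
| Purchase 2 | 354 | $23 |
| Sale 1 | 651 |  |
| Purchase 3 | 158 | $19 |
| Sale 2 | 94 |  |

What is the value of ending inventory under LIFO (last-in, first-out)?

Sale 1 (651) [LIFO — newest first]: 354 @ $23 + 297 @ $24 = $15,270
Sale 2 (94) [LIFO — newest first]: 94 @ $19 = $1,786
Total COGS = $15,270 + $1,786 = $17,056
Ending inventory: 225 @ $22 + 62 @ $24 + 64 @ $19 = $7,654
Check: goods available $24,710 = COGS $17,056 + ending $7,654

Ending inventory = $7,654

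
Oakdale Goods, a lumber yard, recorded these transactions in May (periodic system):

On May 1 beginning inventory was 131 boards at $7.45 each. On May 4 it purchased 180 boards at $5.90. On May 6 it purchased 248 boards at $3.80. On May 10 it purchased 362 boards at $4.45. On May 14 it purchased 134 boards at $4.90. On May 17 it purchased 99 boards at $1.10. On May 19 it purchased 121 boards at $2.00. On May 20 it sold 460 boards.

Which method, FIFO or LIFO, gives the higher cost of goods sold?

FIFO

FIFO COGS: 131 @ $7.45 + 180 @ $5.90 + 149 @ $3.80 = $2,604.15
LIFO COGS: 121 @ $2.00 + 99 @ $1.10 + 134 @ $4.90 + 106 @ $4.45 = $1,479.20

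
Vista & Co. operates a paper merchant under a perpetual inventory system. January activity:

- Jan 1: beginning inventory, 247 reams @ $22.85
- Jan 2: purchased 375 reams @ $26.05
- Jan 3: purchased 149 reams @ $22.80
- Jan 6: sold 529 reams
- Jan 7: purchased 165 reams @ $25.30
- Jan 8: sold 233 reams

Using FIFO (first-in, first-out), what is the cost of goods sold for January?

Jan 6, 529 sold [FIFO — oldest first]: 247 @ $22.85 + 282 @ $26.05 = $12,990.05
Jan 8, 233 sold [FIFO — oldest first]: 93 @ $26.05 + 140 @ $22.80 = $5,614.65
Total COGS = $12,990.05 + $5,614.65 = $18,604.70
Ending inventory: 9 @ $22.80 + 165 @ $25.30 = $4,379.70

COGS = $18,604.70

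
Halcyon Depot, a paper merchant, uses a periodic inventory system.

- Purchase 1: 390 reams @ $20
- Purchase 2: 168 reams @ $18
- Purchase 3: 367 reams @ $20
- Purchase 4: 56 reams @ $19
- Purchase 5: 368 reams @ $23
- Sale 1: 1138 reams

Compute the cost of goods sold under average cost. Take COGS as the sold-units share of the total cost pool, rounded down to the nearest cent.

COGS = $23,360.63

Sale 1, sell 1138: 1138/1349 × $27,692.00 → $23,360.63
Ending inventory (cost pool remaining) = $4,331.37
Check: goods available $27,692.00 = COGS $23,360.63 + ending $4,331.37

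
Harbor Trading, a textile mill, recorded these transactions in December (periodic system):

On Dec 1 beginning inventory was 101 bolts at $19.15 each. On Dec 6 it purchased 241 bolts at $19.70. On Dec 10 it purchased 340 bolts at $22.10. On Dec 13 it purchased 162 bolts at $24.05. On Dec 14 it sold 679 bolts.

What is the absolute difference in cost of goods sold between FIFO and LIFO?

$767.45

FIFO COGS: 101 @ $19.15 + 241 @ $19.70 + 337 @ $22.10 = $14,129.55
LIFO COGS: 162 @ $24.05 + 340 @ $22.10 + 177 @ $19.70 = $14,897.00
Difference = |$14,129.55 − $14,897.00| = $767.45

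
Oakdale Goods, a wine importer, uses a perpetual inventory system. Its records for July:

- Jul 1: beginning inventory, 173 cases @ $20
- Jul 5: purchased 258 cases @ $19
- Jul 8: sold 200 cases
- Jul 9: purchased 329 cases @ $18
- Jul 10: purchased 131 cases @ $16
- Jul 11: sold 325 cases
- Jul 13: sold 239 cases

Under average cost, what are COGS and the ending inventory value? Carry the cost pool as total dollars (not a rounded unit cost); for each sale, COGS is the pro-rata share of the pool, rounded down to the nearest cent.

After Jul 1: 173 on hand, pool $3,460.00 (≈ $20.0000 each)
After Jul 5: 431 on hand, pool $8,362.00 (≈ $19.4014 each)
Jul 8, sell 200: 200/431 × $8,362.00 → $3,880.27
After Jul 9: 560 on hand, pool $10,403.73 (≈ $18.5781 each)
After Jul 10: 691 on hand, pool $12,499.73 (≈ $18.0893 each)
Jul 11, sell 325: 325/691 × $12,499.73 → $5,879.03
Jul 13, sell 239: 239/366 × $6,620.70 → $4,323.35
Total COGS = $3,880.27 + $5,879.03 + $4,323.35 = $14,082.65
Ending inventory (cost pool remaining) = $2,297.35

COGS = $14,082.65; ending inventory = $2,297.35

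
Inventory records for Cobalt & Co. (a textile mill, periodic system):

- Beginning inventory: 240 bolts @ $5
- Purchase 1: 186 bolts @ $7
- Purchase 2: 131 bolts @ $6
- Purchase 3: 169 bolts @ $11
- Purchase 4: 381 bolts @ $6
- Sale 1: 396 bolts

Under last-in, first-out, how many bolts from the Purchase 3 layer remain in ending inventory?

154

Sale 1 (396) [LIFO — newest first]: 381 @ $6 + 15 @ $11 = $2,451
Ending inventory: 240 @ $5 + 186 @ $7 + 131 @ $6 + 154 @ $11 = $4,982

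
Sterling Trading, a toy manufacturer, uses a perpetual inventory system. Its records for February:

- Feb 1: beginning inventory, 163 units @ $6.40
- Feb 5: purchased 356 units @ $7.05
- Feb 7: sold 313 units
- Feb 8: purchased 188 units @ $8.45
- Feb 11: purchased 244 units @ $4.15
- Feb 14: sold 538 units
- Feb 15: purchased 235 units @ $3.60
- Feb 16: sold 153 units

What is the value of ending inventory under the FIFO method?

Ending inventory = $655.20

Feb 7, 313 sold [FIFO — oldest first]: 163 @ $6.40 + 150 @ $7.05 = $2,100.70
Feb 14, 538 sold [FIFO — oldest first]: 206 @ $7.05 + 188 @ $8.45 + 144 @ $4.15 = $3,638.50
Feb 16, 153 sold [FIFO — oldest first]: 100 @ $4.15 + 53 @ $3.60 = $605.80
Total COGS = $2,100.70 + $3,638.50 + $605.80 = $6,345.00
Ending inventory: 182 @ $3.60 = $655.20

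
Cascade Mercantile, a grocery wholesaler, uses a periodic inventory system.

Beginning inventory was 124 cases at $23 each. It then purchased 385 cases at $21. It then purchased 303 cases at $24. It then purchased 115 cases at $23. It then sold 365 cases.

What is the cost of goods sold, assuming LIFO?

Sale 1 (365) [LIFO — newest first]: 115 @ $23 + 250 @ $24 = $8,645
Ending inventory: 124 @ $23 + 385 @ $21 + 53 @ $24 = $12,209
Check: goods available $20,854 = COGS $8,645 + ending $12,209

COGS = $8,645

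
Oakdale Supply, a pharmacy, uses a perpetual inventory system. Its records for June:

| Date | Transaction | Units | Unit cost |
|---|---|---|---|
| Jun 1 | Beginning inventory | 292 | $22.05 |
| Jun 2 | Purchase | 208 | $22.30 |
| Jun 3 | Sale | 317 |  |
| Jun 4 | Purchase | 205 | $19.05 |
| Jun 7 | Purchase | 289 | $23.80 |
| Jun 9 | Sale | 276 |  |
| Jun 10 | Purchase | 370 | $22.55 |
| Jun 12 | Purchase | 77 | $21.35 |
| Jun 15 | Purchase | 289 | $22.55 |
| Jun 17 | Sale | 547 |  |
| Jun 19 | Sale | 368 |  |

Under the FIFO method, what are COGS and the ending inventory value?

Jun 3, 317 sold [FIFO — oldest first]: 292 @ $22.05 + 25 @ $22.30 = $6,996.10
Jun 9, 276 sold [FIFO — oldest first]: 183 @ $22.30 + 93 @ $19.05 = $5,852.55
Jun 17, 547 sold [FIFO — oldest first]: 112 @ $19.05 + 289 @ $23.80 + 146 @ $22.55 = $12,304.10
Jun 19, 368 sold [FIFO — oldest first]: 224 @ $22.55 + 77 @ $21.35 + 67 @ $22.55 = $8,206.00
Total COGS = $6,996.10 + $5,852.55 + $12,304.10 + $8,206.00 = $33,358.75
Ending inventory: 222 @ $22.55 = $5,006.10

COGS = $33,358.75; ending inventory = $5,006.10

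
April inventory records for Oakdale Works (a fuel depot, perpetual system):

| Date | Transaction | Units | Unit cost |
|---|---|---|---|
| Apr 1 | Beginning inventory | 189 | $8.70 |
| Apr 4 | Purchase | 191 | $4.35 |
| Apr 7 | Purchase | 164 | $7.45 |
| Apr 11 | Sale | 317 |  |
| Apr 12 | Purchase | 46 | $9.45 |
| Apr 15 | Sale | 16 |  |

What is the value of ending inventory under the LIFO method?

Ending inventory = $2,093.10

Apr 11, 317 sold [LIFO — newest first]: 164 @ $7.45 + 153 @ $4.35 = $1,887.35
Apr 15, 16 sold [LIFO — newest first]: 16 @ $9.45 = $151.20
Total COGS = $1,887.35 + $151.20 = $2,038.55
Ending inventory: 189 @ $8.70 + 38 @ $4.35 + 30 @ $9.45 = $2,093.10
Check: goods available $4,131.65 = COGS $2,038.55 + ending $2,093.10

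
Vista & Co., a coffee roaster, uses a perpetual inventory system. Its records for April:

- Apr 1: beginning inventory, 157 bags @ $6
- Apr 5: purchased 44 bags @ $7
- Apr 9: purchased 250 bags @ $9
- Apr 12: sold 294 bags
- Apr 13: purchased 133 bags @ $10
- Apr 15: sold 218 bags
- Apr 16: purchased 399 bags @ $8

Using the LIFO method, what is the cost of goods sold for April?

COGS = $4,398

Apr 12, 294 sold [LIFO — newest first]: 250 @ $9 + 44 @ $7 = $2,558
Apr 15, 218 sold [LIFO — newest first]: 133 @ $10 + 85 @ $6 = $1,840
Total COGS = $2,558 + $1,840 = $4,398
Ending inventory: 72 @ $6 + 399 @ $8 = $3,624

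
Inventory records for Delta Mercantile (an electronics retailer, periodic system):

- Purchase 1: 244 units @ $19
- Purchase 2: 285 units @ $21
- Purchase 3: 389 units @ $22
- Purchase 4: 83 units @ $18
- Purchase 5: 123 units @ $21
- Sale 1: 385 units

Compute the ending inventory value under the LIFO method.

Sale 1 (385) [LIFO — newest first]: 123 @ $21 + 83 @ $18 + 179 @ $22 = $8,015
Ending inventory: 244 @ $19 + 285 @ $21 + 210 @ $22 = $15,241
Check: goods available $23,256 = COGS $8,015 + ending $15,241

Ending inventory = $15,241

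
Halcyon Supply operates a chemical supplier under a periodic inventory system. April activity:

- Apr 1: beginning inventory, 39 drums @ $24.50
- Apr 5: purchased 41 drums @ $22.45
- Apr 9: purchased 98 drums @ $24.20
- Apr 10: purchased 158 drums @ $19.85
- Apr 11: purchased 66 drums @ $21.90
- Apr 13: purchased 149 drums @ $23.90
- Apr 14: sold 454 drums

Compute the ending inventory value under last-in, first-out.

Apr 14, 454 sold [LIFO — newest first]: 149 @ $23.90 + 66 @ $21.90 + 158 @ $19.85 + 81 @ $24.20 = $10,103.00
Ending inventory: 39 @ $24.50 + 41 @ $22.45 + 17 @ $24.20 = $2,287.35

Ending inventory = $2,287.35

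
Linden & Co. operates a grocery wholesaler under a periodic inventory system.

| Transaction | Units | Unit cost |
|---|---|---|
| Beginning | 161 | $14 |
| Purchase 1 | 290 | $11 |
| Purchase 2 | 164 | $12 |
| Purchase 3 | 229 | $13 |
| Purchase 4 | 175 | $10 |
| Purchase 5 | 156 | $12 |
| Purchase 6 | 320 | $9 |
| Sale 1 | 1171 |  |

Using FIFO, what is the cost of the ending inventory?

Sale 1 (1171) [FIFO — oldest first]: 161 @ $14 + 290 @ $11 + 164 @ $12 + 229 @ $13 + 175 @ $10 + 152 @ $12 = $13,963
Ending inventory: 4 @ $12 + 320 @ $9 = $2,928
Check: goods available $16,891 = COGS $13,963 + ending $2,928

Ending inventory = $2,928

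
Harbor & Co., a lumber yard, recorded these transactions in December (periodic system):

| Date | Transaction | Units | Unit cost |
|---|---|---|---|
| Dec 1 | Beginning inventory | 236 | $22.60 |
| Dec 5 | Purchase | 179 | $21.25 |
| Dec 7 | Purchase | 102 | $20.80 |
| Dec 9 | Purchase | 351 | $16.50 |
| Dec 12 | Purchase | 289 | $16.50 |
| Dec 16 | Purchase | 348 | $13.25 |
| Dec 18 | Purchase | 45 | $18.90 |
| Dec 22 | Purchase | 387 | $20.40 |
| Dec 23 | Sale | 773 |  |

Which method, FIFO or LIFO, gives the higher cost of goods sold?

FIFO

FIFO COGS: 236 @ $22.60 + 179 @ $21.25 + 102 @ $20.80 + 256 @ $16.50 = $15,482.95
LIFO COGS: 387 @ $20.40 + 45 @ $18.90 + 341 @ $13.25 = $13,263.55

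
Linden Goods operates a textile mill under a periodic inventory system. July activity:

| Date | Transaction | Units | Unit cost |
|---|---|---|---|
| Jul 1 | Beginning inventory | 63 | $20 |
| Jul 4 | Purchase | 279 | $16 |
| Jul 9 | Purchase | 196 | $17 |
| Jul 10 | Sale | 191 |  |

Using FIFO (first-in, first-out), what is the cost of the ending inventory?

Ending inventory = $5,748

Jul 10, 191 sold [FIFO — oldest first]: 63 @ $20 + 128 @ $16 = $3,308
Ending inventory: 151 @ $16 + 196 @ $17 = $5,748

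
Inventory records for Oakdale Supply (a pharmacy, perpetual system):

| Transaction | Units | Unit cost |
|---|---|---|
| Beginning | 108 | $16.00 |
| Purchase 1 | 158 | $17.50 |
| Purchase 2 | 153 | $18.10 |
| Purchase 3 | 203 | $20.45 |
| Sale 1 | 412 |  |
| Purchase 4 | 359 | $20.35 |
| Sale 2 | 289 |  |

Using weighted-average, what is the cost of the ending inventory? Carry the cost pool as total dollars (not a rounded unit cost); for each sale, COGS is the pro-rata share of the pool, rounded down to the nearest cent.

Ending inventory = $5,491.32

After Beginning: 108 on hand, pool $1,728.00 (≈ $16.0000 each)
After Purchase 1: 266 on hand, pool $4,493.00 (≈ $16.8910 each)
After Purchase 2: 419 on hand, pool $7,262.30 (≈ $17.3325 each)
After Purchase 3: 622 on hand, pool $11,413.65 (≈ $18.3499 each)
Sale 1, sell 412: 412/622 × $11,413.65 → $7,560.16
After Purchase 4: 569 on hand, pool $11,159.14 (≈ $19.6118 each)
Sale 2, sell 289: 289/569 × $11,159.14 → $5,667.82
Total COGS = $7,560.16 + $5,667.82 = $13,227.98
Ending inventory (cost pool remaining) = $5,491.32
Check: goods available $18,719.30 = COGS $13,227.98 + ending $5,491.32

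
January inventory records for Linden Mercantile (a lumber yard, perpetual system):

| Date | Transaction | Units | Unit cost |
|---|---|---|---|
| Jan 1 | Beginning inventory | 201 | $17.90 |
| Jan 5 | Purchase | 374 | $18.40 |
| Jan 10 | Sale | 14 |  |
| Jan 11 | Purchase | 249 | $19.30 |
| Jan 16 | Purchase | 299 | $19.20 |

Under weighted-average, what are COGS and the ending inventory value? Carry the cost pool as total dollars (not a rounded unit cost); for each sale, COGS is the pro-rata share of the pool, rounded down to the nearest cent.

COGS = $255.15; ending inventory = $20,770.85

After Jan 1: 201 on hand, pool $3,597.90 (≈ $17.9000 each)
After Jan 5: 575 on hand, pool $10,479.50 (≈ $18.2252 each)
Jan 10, sell 14: 14/575 × $10,479.50 → $255.15
After Jan 11: 810 on hand, pool $15,030.05 (≈ $18.5556 each)
After Jan 16: 1109 on hand, pool $20,770.85 (≈ $18.7294 each)
Ending inventory (cost pool remaining) = $20,770.85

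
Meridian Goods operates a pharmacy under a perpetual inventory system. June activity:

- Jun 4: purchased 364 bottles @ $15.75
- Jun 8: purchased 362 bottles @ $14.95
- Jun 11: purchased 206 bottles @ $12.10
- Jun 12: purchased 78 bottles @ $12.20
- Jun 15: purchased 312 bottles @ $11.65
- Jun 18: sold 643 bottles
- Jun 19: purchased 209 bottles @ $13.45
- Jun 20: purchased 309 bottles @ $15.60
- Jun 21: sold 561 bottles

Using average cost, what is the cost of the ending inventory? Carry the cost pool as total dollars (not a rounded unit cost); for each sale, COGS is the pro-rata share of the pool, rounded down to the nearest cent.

Ending inventory = $9,028.09

After Jun 4: 364 on hand, pool $5,733.00 (≈ $15.7500 each)
After Jun 8: 726 on hand, pool $11,144.90 (≈ $15.3511 each)
After Jun 11: 932 on hand, pool $13,637.50 (≈ $14.6325 each)
After Jun 12: 1010 on hand, pool $14,589.10 (≈ $14.4447 each)
After Jun 15: 1322 on hand, pool $18,223.90 (≈ $13.7851 each)
Jun 18, sell 643: 643/1322 × $18,223.90 → $8,863.81
After Jun 19: 888 on hand, pool $12,171.14 (≈ $13.7062 each)
After Jun 20: 1197 on hand, pool $16,991.54 (≈ $14.1951 each)
Jun 21, sell 561: 561/1197 × $16,991.54 → $7,963.45
Total COGS = $8,863.81 + $7,963.45 = $16,827.26
Ending inventory (cost pool remaining) = $9,028.09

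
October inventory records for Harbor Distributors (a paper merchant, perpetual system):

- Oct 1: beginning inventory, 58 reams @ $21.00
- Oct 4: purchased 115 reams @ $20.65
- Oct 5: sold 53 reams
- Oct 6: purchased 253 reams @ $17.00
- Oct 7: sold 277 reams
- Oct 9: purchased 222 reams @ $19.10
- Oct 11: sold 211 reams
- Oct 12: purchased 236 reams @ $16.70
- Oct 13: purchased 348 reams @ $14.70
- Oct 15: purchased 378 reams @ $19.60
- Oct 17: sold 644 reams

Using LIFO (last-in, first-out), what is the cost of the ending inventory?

Oct 5, 53 sold [LIFO — newest first]: 53 @ $20.65 = $1,094.45
Oct 7, 277 sold [LIFO — newest first]: 253 @ $17.00 + 24 @ $20.65 = $4,796.60
Oct 11, 211 sold [LIFO — newest first]: 211 @ $19.10 = $4,030.10
Oct 17, 644 sold [LIFO — newest first]: 378 @ $19.60 + 266 @ $14.70 = $11,319.00
Total COGS = $1,094.45 + $4,796.60 + $4,030.10 + $11,319.00 = $21,240.15
Ending inventory: 58 @ $21.00 + 38 @ $20.65 + 11 @ $19.10 + 236 @ $16.70 + 82 @ $14.70 = $7,359.40
Check: goods available $28,599.55 = COGS $21,240.15 + ending $7,359.40

Ending inventory = $7,359.40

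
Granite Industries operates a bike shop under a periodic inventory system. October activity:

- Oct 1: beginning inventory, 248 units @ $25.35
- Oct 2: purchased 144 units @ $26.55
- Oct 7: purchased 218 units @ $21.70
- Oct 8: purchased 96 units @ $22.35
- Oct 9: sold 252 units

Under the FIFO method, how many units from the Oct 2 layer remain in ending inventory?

140

Oct 9, 252 sold [FIFO — oldest first]: 248 @ $25.35 + 4 @ $26.55 = $6,393.00
Ending inventory: 140 @ $26.55 + 218 @ $21.70 + 96 @ $22.35 = $10,593.20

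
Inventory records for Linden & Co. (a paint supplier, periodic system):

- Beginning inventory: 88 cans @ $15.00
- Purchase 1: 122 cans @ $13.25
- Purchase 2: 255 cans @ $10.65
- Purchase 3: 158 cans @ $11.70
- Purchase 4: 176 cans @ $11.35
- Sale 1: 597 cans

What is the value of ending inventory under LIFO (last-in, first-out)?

Ending inventory = $2,830.50

Sale 1 (597) [LIFO — newest first]: 176 @ $11.35 + 158 @ $11.70 + 255 @ $10.65 + 8 @ $13.25 = $6,667.95
Ending inventory: 88 @ $15.00 + 114 @ $13.25 = $2,830.50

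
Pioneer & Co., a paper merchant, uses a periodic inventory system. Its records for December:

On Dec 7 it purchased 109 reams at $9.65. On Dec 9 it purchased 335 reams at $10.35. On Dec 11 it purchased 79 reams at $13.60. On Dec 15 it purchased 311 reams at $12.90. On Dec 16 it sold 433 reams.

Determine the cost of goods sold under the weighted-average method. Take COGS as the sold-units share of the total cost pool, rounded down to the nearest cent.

COGS = $4,986.97

Dec 16, sell 433: 433/834 × $9,605.40 → $4,986.97
Ending inventory (cost pool remaining) = $4,618.43
Check: goods available $9,605.40 = COGS $4,986.97 + ending $4,618.43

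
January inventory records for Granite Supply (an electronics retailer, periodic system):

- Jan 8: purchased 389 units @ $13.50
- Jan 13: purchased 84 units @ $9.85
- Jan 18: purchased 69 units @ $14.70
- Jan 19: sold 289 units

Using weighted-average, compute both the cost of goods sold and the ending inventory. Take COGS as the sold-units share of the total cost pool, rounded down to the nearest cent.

Jan 19, sell 289: 289/542 × $7,093.20 → $3,782.16
Ending inventory (cost pool remaining) = $3,311.04

COGS = $3,782.16; ending inventory = $3,311.04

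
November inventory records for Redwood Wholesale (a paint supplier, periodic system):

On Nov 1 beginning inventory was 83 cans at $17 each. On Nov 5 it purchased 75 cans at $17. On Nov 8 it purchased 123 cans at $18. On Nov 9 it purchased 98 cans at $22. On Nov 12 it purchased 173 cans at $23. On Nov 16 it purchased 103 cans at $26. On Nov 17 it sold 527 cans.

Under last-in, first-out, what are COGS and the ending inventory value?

Nov 17, 527 sold [LIFO — newest first]: 103 @ $26 + 173 @ $23 + 98 @ $22 + 123 @ $18 + 30 @ $17 = $11,537
Ending inventory: 83 @ $17 + 45 @ $17 = $2,176

COGS = $11,537; ending inventory = $2,176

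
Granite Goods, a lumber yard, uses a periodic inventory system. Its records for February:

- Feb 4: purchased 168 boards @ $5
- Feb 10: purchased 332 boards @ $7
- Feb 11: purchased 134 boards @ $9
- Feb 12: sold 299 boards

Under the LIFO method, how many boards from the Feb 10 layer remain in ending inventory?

Feb 12, 299 sold [LIFO — newest first]: 134 @ $9 + 165 @ $7 = $2,361
Ending inventory: 168 @ $5 + 167 @ $7 = $2,009

167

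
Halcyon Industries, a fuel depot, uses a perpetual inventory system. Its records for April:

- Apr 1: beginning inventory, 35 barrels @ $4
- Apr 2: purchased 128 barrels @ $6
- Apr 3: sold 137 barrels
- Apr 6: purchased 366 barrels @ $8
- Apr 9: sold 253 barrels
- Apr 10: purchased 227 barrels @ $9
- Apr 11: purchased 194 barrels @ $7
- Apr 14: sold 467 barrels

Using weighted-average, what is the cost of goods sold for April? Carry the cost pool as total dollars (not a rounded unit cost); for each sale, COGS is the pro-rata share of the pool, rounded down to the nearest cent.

COGS = $6,491.23

After Apr 1: 35 on hand, pool $140.00 (≈ $4.0000 each)
After Apr 2: 163 on hand, pool $908.00 (≈ $5.5706 each)
Apr 3, sell 137: 137/163 × $908.00 → $763.16
After Apr 6: 392 on hand, pool $3,072.84 (≈ $7.8389 each)
Apr 9, sell 253: 253/392 × $3,072.84 → $1,983.23
After Apr 10: 366 on hand, pool $3,132.61 (≈ $8.5590 each)
After Apr 11: 560 on hand, pool $4,490.61 (≈ $8.0189 each)
Apr 14, sell 467: 467/560 × $4,490.61 → $3,744.84
Total COGS = $763.16 + $1,983.23 + $3,744.84 = $6,491.23
Ending inventory (cost pool remaining) = $745.77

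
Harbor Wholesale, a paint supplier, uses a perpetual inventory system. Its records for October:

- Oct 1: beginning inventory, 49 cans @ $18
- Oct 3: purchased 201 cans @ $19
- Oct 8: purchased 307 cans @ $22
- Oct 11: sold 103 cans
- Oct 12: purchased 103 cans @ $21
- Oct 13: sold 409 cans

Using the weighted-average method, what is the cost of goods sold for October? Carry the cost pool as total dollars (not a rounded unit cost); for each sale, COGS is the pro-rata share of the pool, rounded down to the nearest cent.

After Oct 1: 49 on hand, pool $882.00 (≈ $18.0000 each)
After Oct 3: 250 on hand, pool $4,701.00 (≈ $18.8040 each)
After Oct 8: 557 on hand, pool $11,455.00 (≈ $20.5655 each)
Oct 11, sell 103: 103/557 × $11,455.00 → $2,118.24
After Oct 12: 557 on hand, pool $11,499.76 (≈ $20.6459 each)
Oct 13, sell 409: 409/557 × $11,499.76 → $8,444.16
Total COGS = $2,118.24 + $8,444.16 = $10,562.40
Ending inventory (cost pool remaining) = $3,055.60

COGS = $10,562.40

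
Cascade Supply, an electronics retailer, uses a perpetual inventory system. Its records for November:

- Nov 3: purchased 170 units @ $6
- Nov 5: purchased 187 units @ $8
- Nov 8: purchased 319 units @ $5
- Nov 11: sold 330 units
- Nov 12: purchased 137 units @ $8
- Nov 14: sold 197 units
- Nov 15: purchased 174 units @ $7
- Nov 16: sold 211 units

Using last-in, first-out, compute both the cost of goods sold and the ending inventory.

Nov 11, 330 sold [LIFO — newest first]: 319 @ $5 + 11 @ $8 = $1,683
Nov 14, 197 sold [LIFO — newest first]: 137 @ $8 + 60 @ $8 = $1,576
Nov 16, 211 sold [LIFO — newest first]: 174 @ $7 + 37 @ $8 = $1,514
Total COGS = $1,683 + $1,576 + $1,514 = $4,773
Ending inventory: 170 @ $6 + 79 @ $8 = $1,652

COGS = $4,773; ending inventory = $1,652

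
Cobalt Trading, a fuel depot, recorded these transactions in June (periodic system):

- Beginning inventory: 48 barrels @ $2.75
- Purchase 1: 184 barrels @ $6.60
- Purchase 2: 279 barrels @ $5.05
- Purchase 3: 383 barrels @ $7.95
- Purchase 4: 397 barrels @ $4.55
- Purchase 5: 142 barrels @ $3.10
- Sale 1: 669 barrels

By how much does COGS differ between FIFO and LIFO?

$731.40

FIFO COGS: 48 @ $2.75 + 184 @ $6.60 + 279 @ $5.05 + 158 @ $7.95 = $4,011.45
LIFO COGS: 142 @ $3.10 + 397 @ $4.55 + 130 @ $7.95 = $3,280.05
Difference = |$4,011.45 − $3,280.05| = $731.40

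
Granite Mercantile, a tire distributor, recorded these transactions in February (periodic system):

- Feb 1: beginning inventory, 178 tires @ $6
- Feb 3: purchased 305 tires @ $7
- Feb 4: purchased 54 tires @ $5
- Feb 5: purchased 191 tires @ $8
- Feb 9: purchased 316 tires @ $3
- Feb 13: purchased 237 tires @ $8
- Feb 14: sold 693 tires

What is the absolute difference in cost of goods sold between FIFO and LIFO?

FIFO COGS: 178 @ $6 + 305 @ $7 + 54 @ $5 + 156 @ $8 = $4,721
LIFO COGS: 237 @ $8 + 316 @ $3 + 140 @ $8 = $3,964
Difference = |$4,721 − $3,964| = $757

$757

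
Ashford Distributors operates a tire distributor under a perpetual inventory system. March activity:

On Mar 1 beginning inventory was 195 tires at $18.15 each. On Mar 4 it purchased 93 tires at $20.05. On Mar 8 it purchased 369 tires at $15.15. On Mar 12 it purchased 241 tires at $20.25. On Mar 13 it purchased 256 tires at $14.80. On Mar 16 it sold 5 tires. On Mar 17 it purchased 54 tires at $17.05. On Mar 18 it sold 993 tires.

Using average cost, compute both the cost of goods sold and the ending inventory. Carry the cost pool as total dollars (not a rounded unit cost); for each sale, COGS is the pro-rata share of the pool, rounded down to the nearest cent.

COGS = $17,005.65; ending inventory = $3,578.35

After Mar 1: 195 on hand, pool $3,539.25 (≈ $18.1500 each)
After Mar 4: 288 on hand, pool $5,403.90 (≈ $18.7635 each)
After Mar 8: 657 on hand, pool $10,994.25 (≈ $16.7340 each)
After Mar 12: 898 on hand, pool $15,874.50 (≈ $17.6776 each)
After Mar 13: 1154 on hand, pool $19,663.30 (≈ $17.0393 each)
Mar 16, sell 5: 5/1154 × $19,663.30 → $85.19
After Mar 17: 1203 on hand, pool $20,498.81 (≈ $17.0397 each)
Mar 18, sell 993: 993/1203 × $20,498.81 → $16,920.46
Total COGS = $85.19 + $16,920.46 = $17,005.65
Ending inventory (cost pool remaining) = $3,578.35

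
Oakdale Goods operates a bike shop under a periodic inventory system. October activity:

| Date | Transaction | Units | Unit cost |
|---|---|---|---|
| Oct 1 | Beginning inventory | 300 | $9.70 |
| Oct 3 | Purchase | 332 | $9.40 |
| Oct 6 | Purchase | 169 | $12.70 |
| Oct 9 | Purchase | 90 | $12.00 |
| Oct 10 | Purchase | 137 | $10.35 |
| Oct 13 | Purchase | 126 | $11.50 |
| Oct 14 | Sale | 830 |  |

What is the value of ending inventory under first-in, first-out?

Oct 14, 830 sold [FIFO — oldest first]: 300 @ $9.70 + 332 @ $9.40 + 169 @ $12.70 + 29 @ $12.00 = $8,525.10
Ending inventory: 61 @ $12.00 + 137 @ $10.35 + 126 @ $11.50 = $3,598.95

Ending inventory = $3,598.95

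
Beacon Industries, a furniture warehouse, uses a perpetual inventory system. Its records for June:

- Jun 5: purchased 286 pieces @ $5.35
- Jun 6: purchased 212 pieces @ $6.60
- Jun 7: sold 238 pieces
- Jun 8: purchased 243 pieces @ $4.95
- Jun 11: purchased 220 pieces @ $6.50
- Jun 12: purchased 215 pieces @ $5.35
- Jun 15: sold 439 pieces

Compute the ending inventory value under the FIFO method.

Jun 7, 238 sold [FIFO — oldest first]: 238 @ $5.35 = $1,273.30
Jun 15, 439 sold [FIFO — oldest first]: 48 @ $5.35 + 212 @ $6.60 + 179 @ $4.95 = $2,542.05
Total COGS = $1,273.30 + $2,542.05 = $3,815.35
Ending inventory: 64 @ $4.95 + 220 @ $6.50 + 215 @ $5.35 = $2,897.05

Ending inventory = $2,897.05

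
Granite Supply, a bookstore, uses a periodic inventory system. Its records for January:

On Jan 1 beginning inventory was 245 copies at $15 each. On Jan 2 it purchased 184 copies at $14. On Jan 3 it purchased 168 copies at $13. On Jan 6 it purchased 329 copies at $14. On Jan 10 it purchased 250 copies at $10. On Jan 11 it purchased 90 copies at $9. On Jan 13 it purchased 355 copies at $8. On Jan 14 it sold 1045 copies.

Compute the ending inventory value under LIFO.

Ending inventory = $8,162

Jan 14, 1045 sold [LIFO — newest first]: 355 @ $8 + 90 @ $9 + 250 @ $10 + 329 @ $14 + 21 @ $13 = $11,029
Ending inventory: 245 @ $15 + 184 @ $14 + 147 @ $13 = $8,162
Check: goods available $19,191 = COGS $11,029 + ending $8,162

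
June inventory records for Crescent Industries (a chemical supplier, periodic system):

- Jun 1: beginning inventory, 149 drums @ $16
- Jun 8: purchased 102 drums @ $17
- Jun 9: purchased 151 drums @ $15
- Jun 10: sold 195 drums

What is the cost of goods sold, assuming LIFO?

COGS = $3,013

Jun 10, 195 sold [LIFO — newest first]: 151 @ $15 + 44 @ $17 = $3,013
Ending inventory: 149 @ $16 + 58 @ $17 = $3,370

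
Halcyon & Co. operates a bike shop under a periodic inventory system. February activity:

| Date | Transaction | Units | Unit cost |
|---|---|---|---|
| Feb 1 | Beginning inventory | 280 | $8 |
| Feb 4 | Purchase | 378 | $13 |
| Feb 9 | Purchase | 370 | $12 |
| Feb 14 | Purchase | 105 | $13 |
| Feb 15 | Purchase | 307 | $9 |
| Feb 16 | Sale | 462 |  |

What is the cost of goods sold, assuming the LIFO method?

Feb 16, 462 sold [LIFO — newest first]: 307 @ $9 + 105 @ $13 + 50 @ $12 = $4,728
Ending inventory: 280 @ $8 + 378 @ $13 + 320 @ $12 = $10,994
Check: goods available $15,722 = COGS $4,728 + ending $10,994

COGS = $4,728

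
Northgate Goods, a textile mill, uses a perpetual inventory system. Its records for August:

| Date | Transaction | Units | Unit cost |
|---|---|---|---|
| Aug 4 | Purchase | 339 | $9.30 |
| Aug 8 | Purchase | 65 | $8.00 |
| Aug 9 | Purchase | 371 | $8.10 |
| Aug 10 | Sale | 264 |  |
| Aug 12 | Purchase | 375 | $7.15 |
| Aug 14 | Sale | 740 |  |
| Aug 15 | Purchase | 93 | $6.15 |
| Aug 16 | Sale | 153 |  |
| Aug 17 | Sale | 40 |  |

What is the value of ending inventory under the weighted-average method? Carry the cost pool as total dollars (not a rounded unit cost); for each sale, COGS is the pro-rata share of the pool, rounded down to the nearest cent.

After Aug 4: 339 on hand, pool $3,152.70 (≈ $9.3000 each)
After Aug 8: 404 on hand, pool $3,672.70 (≈ $9.0908 each)
After Aug 9: 775 on hand, pool $6,677.80 (≈ $8.6165 each)
Aug 10, sell 264: 264/775 × $6,677.80 → $2,274.76
After Aug 12: 886 on hand, pool $7,084.29 (≈ $7.9958 each)
Aug 14, sell 740: 740/886 × $7,084.29 → $5,916.90
After Aug 15: 239 on hand, pool $1,739.34 (≈ $7.2776 each)
Aug 16, sell 153: 153/239 × $1,739.34 → $1,113.46
Aug 17, sell 40: 40/86 × $625.88 → $291.10
Total COGS = $2,274.76 + $5,916.90 + $1,113.46 + $291.10 = $9,596.22
Ending inventory (cost pool remaining) = $334.78

Ending inventory = $334.78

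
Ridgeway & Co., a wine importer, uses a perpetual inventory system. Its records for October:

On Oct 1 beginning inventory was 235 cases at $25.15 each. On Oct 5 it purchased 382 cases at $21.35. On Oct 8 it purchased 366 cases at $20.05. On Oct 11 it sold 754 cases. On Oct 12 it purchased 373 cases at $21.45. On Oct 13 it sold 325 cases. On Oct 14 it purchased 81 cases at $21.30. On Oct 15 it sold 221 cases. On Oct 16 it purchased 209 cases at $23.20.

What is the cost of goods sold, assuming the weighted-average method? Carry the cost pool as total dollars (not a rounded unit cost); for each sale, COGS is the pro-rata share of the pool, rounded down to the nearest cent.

After Oct 1: 235 on hand, pool $5,910.25 (≈ $25.1500 each)
After Oct 5: 617 on hand, pool $14,065.95 (≈ $22.7973 each)
After Oct 8: 983 on hand, pool $21,404.25 (≈ $21.7744 each)
Oct 11, sell 754: 754/983 × $21,404.25 → $16,417.90
After Oct 12: 602 on hand, pool $12,987.20 (≈ $21.5734 each)
Oct 13, sell 325: 325/602 × $12,987.20 → $7,011.36
After Oct 14: 358 on hand, pool $7,701.14 (≈ $21.5116 each)
Oct 15, sell 221: 221/358 × $7,701.14 → $4,754.05
After Oct 16: 346 on hand, pool $7,795.89 (≈ $22.5315 each)
Total COGS = $16,417.90 + $7,011.36 + $4,754.05 = $28,183.31
Ending inventory (cost pool remaining) = $7,795.89
Check: goods available $35,979.20 = COGS $28,183.31 + ending $7,795.89

COGS = $28,183.31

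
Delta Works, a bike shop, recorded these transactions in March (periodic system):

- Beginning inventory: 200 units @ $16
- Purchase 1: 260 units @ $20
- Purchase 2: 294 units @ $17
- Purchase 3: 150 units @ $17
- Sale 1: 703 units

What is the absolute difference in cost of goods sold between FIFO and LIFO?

$197

FIFO COGS: 200 @ $16 + 260 @ $20 + 243 @ $17 = $12,531
LIFO COGS: 150 @ $17 + 294 @ $17 + 259 @ $20 = $12,728
Difference = |$12,531 − $12,728| = $197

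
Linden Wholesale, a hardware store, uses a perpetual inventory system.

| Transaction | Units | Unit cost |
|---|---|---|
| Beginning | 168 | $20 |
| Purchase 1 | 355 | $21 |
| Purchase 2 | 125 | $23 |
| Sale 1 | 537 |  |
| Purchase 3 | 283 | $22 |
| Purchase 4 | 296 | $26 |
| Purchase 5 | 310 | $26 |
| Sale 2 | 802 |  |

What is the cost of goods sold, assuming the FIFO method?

COGS = $30,524

Sale 1 (537) [FIFO — oldest first]: 168 @ $20 + 355 @ $21 + 14 @ $23 = $11,137
Sale 2 (802) [FIFO — oldest first]: 111 @ $23 + 283 @ $22 + 296 @ $26 + 112 @ $26 = $19,387
Total COGS = $11,137 + $19,387 = $30,524
Ending inventory: 198 @ $26 = $5,148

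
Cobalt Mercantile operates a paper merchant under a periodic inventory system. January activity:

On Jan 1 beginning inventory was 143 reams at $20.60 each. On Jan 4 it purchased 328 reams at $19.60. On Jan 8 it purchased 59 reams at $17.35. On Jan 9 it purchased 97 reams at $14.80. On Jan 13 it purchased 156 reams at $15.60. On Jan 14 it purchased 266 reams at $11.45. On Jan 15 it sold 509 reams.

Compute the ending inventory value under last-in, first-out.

Ending inventory = $10,546.25

Jan 15, 509 sold [LIFO — newest first]: 266 @ $11.45 + 156 @ $15.60 + 87 @ $14.80 = $6,766.90
Ending inventory: 143 @ $20.60 + 328 @ $19.60 + 59 @ $17.35 + 10 @ $14.80 = $10,546.25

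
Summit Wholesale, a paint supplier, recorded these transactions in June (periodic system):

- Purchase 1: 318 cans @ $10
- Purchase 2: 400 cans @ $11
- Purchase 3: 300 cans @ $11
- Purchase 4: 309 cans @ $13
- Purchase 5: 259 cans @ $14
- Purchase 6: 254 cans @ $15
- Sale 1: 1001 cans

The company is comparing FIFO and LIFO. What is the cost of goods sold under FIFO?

COGS = $10,693

FIFO COGS: 318 @ $10 + 400 @ $11 + 283 @ $11 = $10,693
LIFO COGS: 254 @ $15 + 259 @ $14 + 309 @ $13 + 179 @ $11 = $13,422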